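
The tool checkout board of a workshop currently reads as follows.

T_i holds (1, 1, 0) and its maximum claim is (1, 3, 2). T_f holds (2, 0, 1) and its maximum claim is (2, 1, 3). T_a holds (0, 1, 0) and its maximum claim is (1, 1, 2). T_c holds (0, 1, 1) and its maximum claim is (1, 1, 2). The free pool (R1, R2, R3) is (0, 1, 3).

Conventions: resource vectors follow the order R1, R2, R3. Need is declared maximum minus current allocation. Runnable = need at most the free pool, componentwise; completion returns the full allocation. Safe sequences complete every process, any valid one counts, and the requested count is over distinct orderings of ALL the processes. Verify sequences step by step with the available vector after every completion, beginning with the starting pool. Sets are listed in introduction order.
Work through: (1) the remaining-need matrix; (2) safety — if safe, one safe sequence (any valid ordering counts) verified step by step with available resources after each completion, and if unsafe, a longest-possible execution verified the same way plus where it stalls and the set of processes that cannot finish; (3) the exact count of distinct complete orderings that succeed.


(1) Need matrix, components ordered R1, R2, R3:
  T_i: (0, 2, 2)
  T_f: (0, 1, 2)
  T_a: (1, 0, 2)
  T_c: (1, 0, 1)
(2) SAFE, for example via the order T_f, T_a, T_c, T_i.
Key observation: the first exact fit in this order is T_f — it needs (0, 1, 2) with (0, 1, 3) free, meeting a requested resource to the last unit.
Check, step by step:
  pool = (0, 1, 3)
  T_f: need (0, 1, 2) fits (0, 1, 3); releases (2, 0, 1), pool now (2, 1, 4)
  T_a: need (1, 0, 2) fits (2, 1, 4); releases (0, 1, 0), pool now (2, 2, 4)
  T_c: need (1, 0, 1) fits (2, 2, 4); releases (0, 1, 1), pool now (2, 3, 5)
  T_i: need (0, 2, 2) fits (2, 3, 5); releases (1, 1, 0), pool now (3, 4, 5)
(3) The exact count: 4 of the possible complete orderings are safe sequences.


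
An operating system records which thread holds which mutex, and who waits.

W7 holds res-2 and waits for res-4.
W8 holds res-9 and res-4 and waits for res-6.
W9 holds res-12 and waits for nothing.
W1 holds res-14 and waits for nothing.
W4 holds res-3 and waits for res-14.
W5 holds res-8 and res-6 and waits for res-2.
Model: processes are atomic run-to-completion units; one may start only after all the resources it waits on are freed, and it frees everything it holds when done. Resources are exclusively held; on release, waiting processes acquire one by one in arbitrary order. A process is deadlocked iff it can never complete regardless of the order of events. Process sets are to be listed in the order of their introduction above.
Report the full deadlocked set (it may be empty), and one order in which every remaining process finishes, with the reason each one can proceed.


Deadlocked: W7, W8 and W5.
Key observation: the loop W7 -> W8 -> W5 -> W7 blocks itself forever; no other process is dragged down with it.
The rest can finish in the order W1, W9, W4.
Check, step by step:
  W1 waits on nothing -> runs at once and releases res-14
  W9 waits on nothing -> runs at once and releases res-12
  W4 waits on res-14 — all released -> runs and releases res-3


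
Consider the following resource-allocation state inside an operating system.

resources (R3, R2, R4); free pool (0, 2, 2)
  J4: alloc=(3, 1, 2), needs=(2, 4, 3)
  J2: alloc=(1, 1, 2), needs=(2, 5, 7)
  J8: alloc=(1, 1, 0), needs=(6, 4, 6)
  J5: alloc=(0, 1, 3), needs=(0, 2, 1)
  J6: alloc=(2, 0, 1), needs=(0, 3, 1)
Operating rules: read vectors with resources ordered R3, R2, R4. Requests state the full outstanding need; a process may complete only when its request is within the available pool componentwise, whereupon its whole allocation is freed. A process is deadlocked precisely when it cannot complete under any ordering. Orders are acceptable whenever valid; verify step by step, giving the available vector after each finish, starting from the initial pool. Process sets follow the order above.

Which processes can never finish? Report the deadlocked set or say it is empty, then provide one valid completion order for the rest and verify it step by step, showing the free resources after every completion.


The deadlocked set is J4, J2 and J8.
Key observation: once J5, J6 finish, the pool peaks at (2, 3, 6) — and every remaining process still needs more R2 than that.
One completion order for the rest: J5, J6. Step-by-step check:
  pool = (0, 2, 2)
  J5 needs (0, 2, 1) <= (0, 2, 2) -> finishes; pool += (0, 1, 3) = (0, 3, 5)
  J6 needs (0, 3, 1) <= (0, 3, 5) -> finishes; pool += (2, 0, 1) = (2, 3, 6)
None of the blocked processes ever fits:
  blocked: J4 wants (2, 4, 3), pool (2, 3, 6) — not enough R2
  blocked: J2 wants (2, 5, 7), pool (2, 3, 6) — not enough R2 and R4
  blocked: J8 wants (6, 4, 6), pool (2, 3, 6) — not enough R3 and R2


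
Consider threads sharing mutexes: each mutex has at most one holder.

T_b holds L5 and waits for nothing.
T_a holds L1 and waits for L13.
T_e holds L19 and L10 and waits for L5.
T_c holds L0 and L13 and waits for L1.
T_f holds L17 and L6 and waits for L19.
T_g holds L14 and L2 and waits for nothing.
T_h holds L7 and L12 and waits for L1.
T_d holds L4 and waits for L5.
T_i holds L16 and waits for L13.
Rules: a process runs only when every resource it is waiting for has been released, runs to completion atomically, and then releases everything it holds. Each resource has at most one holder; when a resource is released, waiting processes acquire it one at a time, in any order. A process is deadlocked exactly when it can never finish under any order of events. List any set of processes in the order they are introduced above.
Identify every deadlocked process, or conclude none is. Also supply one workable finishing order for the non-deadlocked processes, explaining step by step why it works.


Deadlocked set: T_a, T_c, T_h and T_i.
Key observation: the wait chain closes on itself along T_a -> T_c -> T_a; T_h and T_i wait into the deadlock from upstream.
A valid finishing order for the others: T_b, T_g, T_e, T_f, T_d.
Verifying each step:
  run T_b (it waits on nothing); releases L5
  run T_g (it waits on nothing); releases L14 and L2
  T_e: everything it awaited (L5) is free; runs, freeing L19 and L10
  T_f: everything it awaited (L19) is free; runs, freeing L17 and L6
  T_d: everything it awaited (L5) is free; runs, freeing L4


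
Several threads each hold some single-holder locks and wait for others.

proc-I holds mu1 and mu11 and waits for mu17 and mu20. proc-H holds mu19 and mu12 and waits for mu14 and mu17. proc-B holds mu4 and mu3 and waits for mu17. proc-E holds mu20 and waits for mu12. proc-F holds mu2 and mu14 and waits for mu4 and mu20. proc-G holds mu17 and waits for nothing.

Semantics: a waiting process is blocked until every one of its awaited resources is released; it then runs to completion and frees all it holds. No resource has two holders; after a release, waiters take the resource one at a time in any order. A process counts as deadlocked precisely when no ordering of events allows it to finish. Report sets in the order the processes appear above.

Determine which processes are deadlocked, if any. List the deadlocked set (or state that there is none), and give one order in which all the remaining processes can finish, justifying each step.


The deadlocked set is proc-I, proc-H, proc-E and proc-F.
Key observation: the cycle proc-E -> proc-H -> proc-F -> proc-E can never break — each member waits on the next; proc-I waits into the deadlock from upstream.
The rest can finish in the order proc-G, proc-B.
Check, step by step:
  proc-G: no waits; runs immediately, freeing mu17
  proc-B waits on mu17 — all released -> runs and releases mu4 and mu3


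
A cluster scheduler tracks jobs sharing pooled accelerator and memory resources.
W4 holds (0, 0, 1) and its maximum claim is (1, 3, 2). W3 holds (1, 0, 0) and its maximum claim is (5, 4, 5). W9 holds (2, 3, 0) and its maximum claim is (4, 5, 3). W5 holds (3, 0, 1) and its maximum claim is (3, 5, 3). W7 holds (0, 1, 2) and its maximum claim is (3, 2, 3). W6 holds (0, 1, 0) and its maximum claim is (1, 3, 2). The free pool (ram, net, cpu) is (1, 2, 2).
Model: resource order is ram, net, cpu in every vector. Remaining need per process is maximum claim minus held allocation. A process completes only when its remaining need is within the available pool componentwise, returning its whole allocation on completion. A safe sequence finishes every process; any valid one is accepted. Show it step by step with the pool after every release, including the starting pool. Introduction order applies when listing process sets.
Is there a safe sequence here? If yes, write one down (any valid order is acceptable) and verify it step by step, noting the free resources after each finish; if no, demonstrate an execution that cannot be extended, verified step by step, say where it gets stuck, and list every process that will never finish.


UNSAFE — no complete ordering exists.
Key observation: after W6, W4 the pool peaks at (1, 3, 3), and each blocked process is short somewhere: W3 on ram, net, cpu; W9 on ram; W5 on net; W7 on ram.
The run W6, W4 cannot be extended any further. Check, step by step:
  pool = (1, 2, 2)
  run W6 (needs (1, 2, 2), free (1, 2, 2)); after release of (0, 1, 0) the pool is (1, 3, 2)
  run W4 (needs (1, 3, 1), free (1, 3, 2)); after release of (0, 0, 1) the pool is (1, 3, 3)
  W3 cannot run: need (4, 4, 5) vs free (1, 3, 3) (insufficient ram, net and cpu)
  W9 cannot run: need (2, 2, 3) vs free (1, 3, 3) (insufficient ram)
  W5 cannot run: need (0, 5, 2) vs free (1, 3, 3) (insufficient net)
  W7 cannot run: need (3, 1, 1) vs free (1, 3, 3) (insufficient ram)
Never able to finish: W3, W9, W5 and W7.


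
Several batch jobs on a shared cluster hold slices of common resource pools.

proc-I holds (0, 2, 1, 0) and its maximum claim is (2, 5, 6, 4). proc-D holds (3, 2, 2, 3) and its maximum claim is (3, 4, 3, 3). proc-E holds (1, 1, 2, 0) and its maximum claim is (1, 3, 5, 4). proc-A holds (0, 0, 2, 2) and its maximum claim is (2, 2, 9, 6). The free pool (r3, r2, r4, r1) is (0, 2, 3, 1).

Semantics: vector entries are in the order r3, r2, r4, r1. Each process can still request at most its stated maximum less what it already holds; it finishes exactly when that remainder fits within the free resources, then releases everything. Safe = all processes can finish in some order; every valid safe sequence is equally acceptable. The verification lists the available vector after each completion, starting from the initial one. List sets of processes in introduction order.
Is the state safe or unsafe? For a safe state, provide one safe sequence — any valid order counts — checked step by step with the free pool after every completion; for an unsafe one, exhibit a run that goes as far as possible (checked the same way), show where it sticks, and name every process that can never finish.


SAFE. One safe sequence: proc-D, proc-I, proc-E, proc-A.
Key observation: the order's first zero-slack moment is proc-D ((0, 2, 1, 0) needed, (0, 2, 3, 1) free — a requested resource with nothing to spare).
Step-by-step check:
  pool = (0, 2, 3, 1)
  run proc-D (needs (0, 2, 1, 0), free (0, 2, 3, 1)); after release of (3, 2, 2, 3) the pool is (3, 4, 5, 4)
  run proc-I (needs (2, 3, 5, 4), free (3, 4, 5, 4)); after release of (0, 2, 1, 0) the pool is (3, 6, 6, 4)
  run proc-E (needs (0, 2, 3, 4), free (3, 6, 6, 4)); after release of (1, 1, 2, 0) the pool is (4, 7, 8, 4)
  run proc-A (needs (2, 2, 7, 4), free (4, 7, 8, 4)); after release of (0, 0, 2, 2) the pool is (4, 7, 10, 6)


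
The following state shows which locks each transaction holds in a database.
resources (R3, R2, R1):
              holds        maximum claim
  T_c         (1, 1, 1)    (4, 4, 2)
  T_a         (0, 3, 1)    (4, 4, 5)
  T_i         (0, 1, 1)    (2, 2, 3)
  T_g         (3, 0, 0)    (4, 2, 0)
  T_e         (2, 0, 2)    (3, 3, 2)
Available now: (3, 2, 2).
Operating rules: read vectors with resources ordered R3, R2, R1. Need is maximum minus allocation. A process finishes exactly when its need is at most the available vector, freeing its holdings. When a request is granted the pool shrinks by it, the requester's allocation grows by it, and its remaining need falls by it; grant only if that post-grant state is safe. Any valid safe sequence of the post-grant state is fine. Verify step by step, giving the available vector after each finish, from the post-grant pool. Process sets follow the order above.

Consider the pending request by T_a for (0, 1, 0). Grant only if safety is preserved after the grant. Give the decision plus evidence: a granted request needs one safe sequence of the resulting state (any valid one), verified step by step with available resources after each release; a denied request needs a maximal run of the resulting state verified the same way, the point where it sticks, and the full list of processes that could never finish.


DENY: after the grant no complete ordering would exist.
Key observation: after T_i, T_g the pool peaks at (6, 2, 3), and each blocked process is short somewhere: T_c on R2; T_a on R1; T_e on R2.
After a pretend grant, a maximal execution: T_i, T_g — then nothing else fits. Verifying each step:
  pool = (3, 1, 2)
  T_i: need (2, 1, 2) fits (3, 1, 2); releases (0, 1, 1), pool now (3, 2, 3)
  T_g: need (1, 2, 0) fits (3, 2, 3); releases (3, 0, 0), pool now (6, 2, 3)
  blocked: T_c wants (3, 3, 1), pool (6, 2, 3) — not enough R2
  blocked: T_a wants (4, 0, 4), pool (6, 2, 3) — not enough R1
  blocked: T_e wants (1, 3, 0), pool (6, 2, 3) — not enough R2
Post-grant, the permanently blocked set is T_c, T_a and T_e.


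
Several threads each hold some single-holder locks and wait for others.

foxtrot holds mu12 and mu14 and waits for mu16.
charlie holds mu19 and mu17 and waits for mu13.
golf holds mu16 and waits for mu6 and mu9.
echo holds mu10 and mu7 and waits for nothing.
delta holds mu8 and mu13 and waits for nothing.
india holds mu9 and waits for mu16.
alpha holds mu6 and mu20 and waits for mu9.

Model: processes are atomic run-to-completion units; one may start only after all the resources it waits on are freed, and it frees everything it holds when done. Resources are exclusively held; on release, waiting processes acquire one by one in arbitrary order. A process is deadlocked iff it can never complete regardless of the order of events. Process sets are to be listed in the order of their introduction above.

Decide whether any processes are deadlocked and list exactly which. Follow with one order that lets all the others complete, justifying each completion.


Deadlocked set: foxtrot, golf, india and alpha.
Key observation: the waits loop around golf -> india -> golf with no way out; alpha is caught in further circular waits and foxtrot waits into the deadlock from upstream.
One completion order for the rest: delta, charlie, echo.
Walking it through:
  delta waits on nothing -> runs at once and releases mu8 and mu13
  charlie waits on mu13 — all released -> runs and releases mu19 and mu17
  echo waits on nothing -> runs at once and releases mu10 and mu7


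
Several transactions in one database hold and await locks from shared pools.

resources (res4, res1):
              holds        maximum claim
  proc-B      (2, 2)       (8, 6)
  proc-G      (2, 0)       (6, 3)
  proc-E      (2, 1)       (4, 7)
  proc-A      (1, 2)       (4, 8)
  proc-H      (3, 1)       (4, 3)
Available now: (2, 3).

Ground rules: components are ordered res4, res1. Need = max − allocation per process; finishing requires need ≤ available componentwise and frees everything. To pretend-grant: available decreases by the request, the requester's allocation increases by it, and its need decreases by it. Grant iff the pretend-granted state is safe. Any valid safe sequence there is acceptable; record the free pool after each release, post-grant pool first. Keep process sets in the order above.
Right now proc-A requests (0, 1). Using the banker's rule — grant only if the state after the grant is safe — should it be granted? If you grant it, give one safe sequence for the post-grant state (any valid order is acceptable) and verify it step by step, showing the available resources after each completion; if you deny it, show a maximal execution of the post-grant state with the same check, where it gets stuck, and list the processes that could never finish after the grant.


DENY — the pretend-granted state is unsafe.
Key observation: even finishing proc-H, proc-G leaves just (7, 3) free — too little res1 for any of the remaining processes.
After a pretend grant, a maximal execution: proc-H, proc-G — then nothing else fits. Step-by-step check:
  pool = (2, 2)
  proc-H: need (1, 2) fits (2, 2); releases (3, 1), pool now (5, 3)
  proc-G: need (4, 3) fits (5, 3); releases (2, 0), pool now (7, 3)
  proc-B still needs (6, 4) but only (7, 3) is free — short on res1
  proc-E still needs (2, 6) but only (7, 3) is free — short on res1
  proc-A still needs (3, 5) but only (7, 3) is free — short on res1
Post-grant, the permanently blocked set is proc-B, proc-E and proc-A.


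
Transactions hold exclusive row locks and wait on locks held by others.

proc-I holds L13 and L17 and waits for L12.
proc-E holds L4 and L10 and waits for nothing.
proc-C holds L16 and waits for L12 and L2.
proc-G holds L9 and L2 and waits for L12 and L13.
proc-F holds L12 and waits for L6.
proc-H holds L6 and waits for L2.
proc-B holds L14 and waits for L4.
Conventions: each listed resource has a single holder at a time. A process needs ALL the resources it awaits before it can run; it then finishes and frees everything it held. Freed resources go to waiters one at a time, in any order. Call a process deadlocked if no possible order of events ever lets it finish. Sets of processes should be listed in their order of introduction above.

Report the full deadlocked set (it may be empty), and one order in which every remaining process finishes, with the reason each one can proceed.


Deadlocked: proc-I, proc-C, proc-G, proc-F and proc-H.
Key observation: proc-I -> proc-F -> proc-H -> proc-G -> proc-I is a circular wait — nothing in it can go first; proc-C waits into the deadlock from upstream.
One completion order for the rest: proc-E, proc-B.
Verifying each step:
  proc-E waits on nothing -> runs at once and releases L4 and L10
  proc-B: everything it awaited (L4) is free; runs, freeing L14


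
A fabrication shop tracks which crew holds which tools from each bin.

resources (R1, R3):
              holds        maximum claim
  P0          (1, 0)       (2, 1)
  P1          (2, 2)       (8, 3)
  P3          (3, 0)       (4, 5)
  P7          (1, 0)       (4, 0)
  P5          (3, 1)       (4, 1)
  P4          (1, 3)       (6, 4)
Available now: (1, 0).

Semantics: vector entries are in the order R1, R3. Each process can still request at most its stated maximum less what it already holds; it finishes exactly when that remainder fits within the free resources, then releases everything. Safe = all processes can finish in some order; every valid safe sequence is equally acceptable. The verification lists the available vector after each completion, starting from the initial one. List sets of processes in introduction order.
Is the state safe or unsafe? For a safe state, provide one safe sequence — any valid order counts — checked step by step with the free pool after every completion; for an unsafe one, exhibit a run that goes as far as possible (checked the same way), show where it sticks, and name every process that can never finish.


The state is SAFE; one workable sequence: P5, P7, P0, P4, P1, P3.
Key observation: P5 is the earliest step where a requested resource binds exactly: need (1, 0), pool (1, 0) at its turn.
Check, step by step:
  pool = (1, 0)
  P5 needs (1, 0) <= (1, 0) -> finishes; pool += (3, 1) = (4, 1)
  P7 needs (3, 0) <= (4, 1) -> finishes; pool += (1, 0) = (5, 1)
  P0 needs (1, 1) <= (5, 1) -> finishes; pool += (1, 0) = (6, 1)
  P4 needs (5, 1) <= (6, 1) -> finishes; pool += (1, 3) = (7, 4)
  P1 needs (6, 1) <= (7, 4) -> finishes; pool += (2, 2) = (9, 6)
  P3 needs (1, 5) <= (9, 6) -> finishes; pool += (3, 0) = (12, 6)


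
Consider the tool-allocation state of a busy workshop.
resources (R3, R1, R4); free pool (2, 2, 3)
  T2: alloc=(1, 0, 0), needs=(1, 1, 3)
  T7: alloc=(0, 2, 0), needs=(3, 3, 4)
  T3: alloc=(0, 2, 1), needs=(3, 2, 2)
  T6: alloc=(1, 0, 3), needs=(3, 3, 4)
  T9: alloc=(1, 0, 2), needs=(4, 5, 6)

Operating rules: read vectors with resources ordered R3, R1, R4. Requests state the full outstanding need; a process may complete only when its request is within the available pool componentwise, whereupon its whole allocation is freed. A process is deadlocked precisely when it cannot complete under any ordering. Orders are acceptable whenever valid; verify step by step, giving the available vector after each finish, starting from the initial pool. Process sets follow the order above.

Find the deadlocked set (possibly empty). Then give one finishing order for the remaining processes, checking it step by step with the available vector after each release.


No process is deadlocked.
Key observation: beginning at T2, releases accumulate fast enough that every process eventually fits.
One completion order for the rest: T2, T3, T6, T7, T9. Verifying each step:
  pool = (2, 2, 3)
  run T2 (needs (1, 1, 3), free (2, 2, 3)); after release of (1, 0, 0) the pool is (3, 2, 3)
  run T3 (needs (3, 2, 2), free (3, 2, 3)); after release of (0, 2, 1) the pool is (3, 4, 4)
  run T6 (needs (3, 3, 4), free (3, 4, 4)); after release of (1, 0, 3) the pool is (4, 4, 7)
  run T7 (needs (3, 3, 4), free (4, 4, 7)); after release of (0, 2, 0) the pool is (4, 6, 7)
  run T9 (needs (4, 5, 6), free (4, 6, 7)); after release of (1, 0, 2) the pool is (5, 6, 9)


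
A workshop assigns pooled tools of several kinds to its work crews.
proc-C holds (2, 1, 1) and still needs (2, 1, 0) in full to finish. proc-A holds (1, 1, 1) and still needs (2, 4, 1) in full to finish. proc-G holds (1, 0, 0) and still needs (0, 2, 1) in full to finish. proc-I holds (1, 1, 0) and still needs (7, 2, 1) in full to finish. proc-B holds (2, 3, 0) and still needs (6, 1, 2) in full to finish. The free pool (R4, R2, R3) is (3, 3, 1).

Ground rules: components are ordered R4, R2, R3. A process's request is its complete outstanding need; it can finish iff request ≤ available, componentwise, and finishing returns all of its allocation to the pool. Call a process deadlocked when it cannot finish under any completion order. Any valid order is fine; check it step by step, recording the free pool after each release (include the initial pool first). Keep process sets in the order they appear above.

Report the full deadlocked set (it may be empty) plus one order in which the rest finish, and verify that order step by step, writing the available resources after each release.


The deadlocked set is empty.
Key observation: the pool covers proc-C at once, and every later process fits after earlier releases.
The rest can finish in the order proc-C, proc-G, proc-B, proc-A, proc-I. Walking it through:
  pool = (3, 3, 1)
  proc-C: need (2, 1, 0) fits (3, 3, 1); releases (2, 1, 1), pool now (5, 4, 2)
  proc-G: need (0, 2, 1) fits (5, 4, 2); releases (1, 0, 0), pool now (6, 4, 2)
  proc-B: need (6, 1, 2) fits (6, 4, 2); releases (2, 3, 0), pool now (8, 7, 2)
  proc-A: need (2, 4, 1) fits (8, 7, 2); releases (1, 1, 1), pool now (9, 8, 3)
  proc-I: need (7, 2, 1) fits (9, 8, 3); releases (1, 1, 0), pool now (10, 9, 3)


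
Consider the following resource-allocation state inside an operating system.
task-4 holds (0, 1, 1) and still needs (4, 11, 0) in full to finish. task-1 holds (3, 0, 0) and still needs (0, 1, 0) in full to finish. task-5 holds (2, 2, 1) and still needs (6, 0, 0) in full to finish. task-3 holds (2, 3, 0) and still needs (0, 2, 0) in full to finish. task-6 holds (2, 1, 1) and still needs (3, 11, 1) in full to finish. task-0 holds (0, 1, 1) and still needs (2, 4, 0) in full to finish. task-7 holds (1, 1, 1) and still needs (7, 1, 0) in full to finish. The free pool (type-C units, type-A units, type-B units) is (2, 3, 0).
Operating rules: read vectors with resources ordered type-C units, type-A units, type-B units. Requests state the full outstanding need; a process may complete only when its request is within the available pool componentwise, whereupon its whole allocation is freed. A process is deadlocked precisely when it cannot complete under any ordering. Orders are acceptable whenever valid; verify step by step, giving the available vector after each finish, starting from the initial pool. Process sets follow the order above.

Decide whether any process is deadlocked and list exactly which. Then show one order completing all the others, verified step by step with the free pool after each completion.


Deadlocked set: task-4 and task-6.
Key observation: once task-1, task-3, task-5, task-7, task-0 finish, the pool peaks at (10, 10, 3) — and every remaining process still needs more type-A units than that.
One completion order for the rest: task-1, task-3, task-5, task-7, task-0. Check, step by step:
  pool = (2, 3, 0)
  task-1: need (0, 1, 0) fits (2, 3, 0); releases (3, 0, 0), pool now (5, 3, 0)
  task-3: need (0, 2, 0) fits (5, 3, 0); releases (2, 3, 0), pool now (7, 6, 0)
  task-5: need (6, 0, 0) fits (7, 6, 0); releases (2, 2, 1), pool now (9, 8, 1)
  task-7: need (7, 1, 0) fits (9, 8, 1); releases (1, 1, 1), pool now (10, 9, 2)
  task-0: need (2, 4, 0) fits (10, 9, 2); releases (0, 1, 1), pool now (10, 10, 3)
The stuck group stays short no matter what:
  task-4 cannot run: need (4, 11, 0) vs free (10, 10, 3) (insufficient type-A units)
  task-6 cannot run: need (3, 11, 1) vs free (10, 10, 3) (insufficient type-A units)


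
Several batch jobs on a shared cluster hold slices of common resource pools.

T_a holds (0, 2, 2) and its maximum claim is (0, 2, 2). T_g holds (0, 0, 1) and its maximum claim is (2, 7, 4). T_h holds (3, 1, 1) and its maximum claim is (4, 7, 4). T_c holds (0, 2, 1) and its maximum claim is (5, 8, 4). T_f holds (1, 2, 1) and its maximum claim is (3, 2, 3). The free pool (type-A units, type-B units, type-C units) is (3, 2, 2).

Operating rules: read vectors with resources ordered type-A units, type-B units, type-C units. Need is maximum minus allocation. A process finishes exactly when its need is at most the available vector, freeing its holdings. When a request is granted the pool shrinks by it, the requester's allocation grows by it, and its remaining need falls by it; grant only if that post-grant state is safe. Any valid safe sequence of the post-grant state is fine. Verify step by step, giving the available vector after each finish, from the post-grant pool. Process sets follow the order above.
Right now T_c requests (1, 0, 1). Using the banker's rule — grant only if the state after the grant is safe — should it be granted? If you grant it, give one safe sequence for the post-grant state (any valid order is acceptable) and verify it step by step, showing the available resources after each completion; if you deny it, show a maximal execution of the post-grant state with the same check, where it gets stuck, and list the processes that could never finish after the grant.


GRANT. The post-grant state is safe; one safe sequence: T_a, T_f, T_h, T_c, T_g.
Key observation: (2, 2, 1) free after granting still covers T_a first, and each release covers the next.
Check on the post-grant state, step by step:
  pool = (2, 2, 1)
  run T_a (needs (0, 0, 0), free (2, 2, 1)); after release of (0, 2, 2) the pool is (2, 4, 3)
  run T_f (needs (2, 0, 2), free (2, 4, 3)); after release of (1, 2, 1) the pool is (3, 6, 4)
  run T_h (needs (1, 6, 3), free (3, 6, 4)); after release of (3, 1, 1) the pool is (6, 7, 5)
  run T_c (needs (4, 6, 2), free (6, 7, 5)); after release of (1, 2, 2) the pool is (7, 9, 7)
  run T_g (needs (2, 7, 3), free (7, 9, 7)); after release of (0, 0, 1) the pool is (7, 9, 8)


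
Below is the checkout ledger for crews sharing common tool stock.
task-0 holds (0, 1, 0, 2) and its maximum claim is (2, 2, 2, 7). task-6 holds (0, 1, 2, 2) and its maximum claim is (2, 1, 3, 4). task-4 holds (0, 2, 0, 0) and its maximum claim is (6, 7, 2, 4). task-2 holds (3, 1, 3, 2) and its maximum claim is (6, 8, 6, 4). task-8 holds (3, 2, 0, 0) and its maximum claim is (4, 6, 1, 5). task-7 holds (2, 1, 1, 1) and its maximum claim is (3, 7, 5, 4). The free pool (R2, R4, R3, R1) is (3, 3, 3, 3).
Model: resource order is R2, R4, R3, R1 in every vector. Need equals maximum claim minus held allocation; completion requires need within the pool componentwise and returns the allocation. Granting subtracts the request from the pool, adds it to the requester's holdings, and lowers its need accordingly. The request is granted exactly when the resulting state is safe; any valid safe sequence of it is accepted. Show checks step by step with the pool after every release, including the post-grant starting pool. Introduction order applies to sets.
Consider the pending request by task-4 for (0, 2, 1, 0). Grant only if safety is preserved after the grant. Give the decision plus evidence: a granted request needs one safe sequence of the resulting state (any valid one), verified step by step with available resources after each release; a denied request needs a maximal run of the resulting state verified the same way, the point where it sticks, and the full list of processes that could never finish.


DENY — the pretend-granted state is unsafe.
Key observation: after task-6, task-0 the pool peaks at (3, 3, 4, 7), and each blocked process is short somewhere: task-4 on R2; task-2 on R4; task-8 on R4; task-7 on R4.
On the post-grant state, task-6, task-0 is a maximal run — nothing extends it. Check, step by step:
  pool = (3, 1, 2, 3)
  run task-6 (needs (2, 0, 1, 2), free (3, 1, 2, 3)); after release of (0, 1, 2, 2) the pool is (3, 2, 4, 5)
  run task-0 (needs (2, 1, 2, 5), free (3, 2, 4, 5)); after release of (0, 1, 0, 2) the pool is (3, 3, 4, 7)
  task-4 cannot run: need (6, 3, 1, 4) vs free (3, 3, 4, 7) (insufficient R2)
  task-2 cannot run: need (3, 7, 3, 2) vs free (3, 3, 4, 7) (insufficient R4)
  task-8 cannot run: need (1, 4, 1, 5) vs free (3, 3, 4, 7) (insufficient R4)
  task-7 cannot run: need (1, 6, 4, 3) vs free (3, 3, 4, 7) (insufficient R4)
Had the request been granted, task-4, task-2, task-8 and task-7 could never finish.


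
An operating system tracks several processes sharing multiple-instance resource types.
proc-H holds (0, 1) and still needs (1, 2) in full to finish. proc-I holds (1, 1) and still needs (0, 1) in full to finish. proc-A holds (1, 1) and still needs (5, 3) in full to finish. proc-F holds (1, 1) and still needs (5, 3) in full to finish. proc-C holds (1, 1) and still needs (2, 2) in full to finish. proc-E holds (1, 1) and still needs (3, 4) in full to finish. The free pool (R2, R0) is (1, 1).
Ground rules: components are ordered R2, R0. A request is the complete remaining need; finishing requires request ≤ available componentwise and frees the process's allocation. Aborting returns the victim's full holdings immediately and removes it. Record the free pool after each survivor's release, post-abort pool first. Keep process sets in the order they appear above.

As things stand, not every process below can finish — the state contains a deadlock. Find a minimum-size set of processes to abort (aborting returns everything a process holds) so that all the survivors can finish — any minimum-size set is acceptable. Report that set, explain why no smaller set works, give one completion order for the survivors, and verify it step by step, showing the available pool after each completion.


Minimum abort set: proc-F.
Key observation: proc-A was stuck for good until proc-F gave back (1, 1); in the order shown it finishes at step 5.
No smaller set exists: with zero aborts the deadlock remains.
One survivor order: proc-H, proc-I, proc-C, proc-E, proc-A. Step-by-step check (post-abort pool first):
  pool = (2, 2)
  run proc-H (needs (1, 2), free (2, 2)); after release of (0, 1) the pool is (2, 3)
  run proc-I (needs (0, 1), free (2, 3)); after release of (1, 1) the pool is (3, 4)
  run proc-C (needs (2, 2), free (3, 4)); after release of (1, 1) the pool is (4, 5)
  run proc-E (needs (3, 4), free (4, 5)); after release of (1, 1) the pool is (5, 6)
  run proc-A (needs (5, 3), free (5, 6)); after release of (1, 1) the pool is (6, 7)


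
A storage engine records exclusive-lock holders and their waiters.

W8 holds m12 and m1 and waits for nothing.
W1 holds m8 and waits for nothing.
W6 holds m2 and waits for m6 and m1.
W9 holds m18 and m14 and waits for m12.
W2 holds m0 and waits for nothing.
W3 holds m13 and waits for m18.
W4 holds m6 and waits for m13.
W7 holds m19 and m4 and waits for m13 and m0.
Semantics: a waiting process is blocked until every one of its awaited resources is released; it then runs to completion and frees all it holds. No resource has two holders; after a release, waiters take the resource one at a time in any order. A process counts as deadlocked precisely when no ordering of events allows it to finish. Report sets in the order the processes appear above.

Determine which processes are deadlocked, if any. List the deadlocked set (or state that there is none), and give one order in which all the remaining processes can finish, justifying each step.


The deadlocked set is empty.
Key observation: all waits point, directly or indirectly, at processes that can finish, so nothing is permanently blocked.
A valid finishing order for the others: W2, W8, W9, W3, W4, W1, W7, W6.
Verifying each step:
  W2: no waits; runs immediately, freeing m0
  W8: no waits; runs immediately, freeing m12 and m1
  W9 waits on m12 — all released -> runs and releases m18 and m14
  W3 waits on m18 — all released -> runs and releases m13
  W4 waits on m13 — all released -> runs and releases m6
  W1: no waits; runs immediately, freeing m8
  W7 waits on m13 and m0 — all released -> runs and releases m19 and m4
  W6 waits on m6 and m1 — all released -> runs and releases m2


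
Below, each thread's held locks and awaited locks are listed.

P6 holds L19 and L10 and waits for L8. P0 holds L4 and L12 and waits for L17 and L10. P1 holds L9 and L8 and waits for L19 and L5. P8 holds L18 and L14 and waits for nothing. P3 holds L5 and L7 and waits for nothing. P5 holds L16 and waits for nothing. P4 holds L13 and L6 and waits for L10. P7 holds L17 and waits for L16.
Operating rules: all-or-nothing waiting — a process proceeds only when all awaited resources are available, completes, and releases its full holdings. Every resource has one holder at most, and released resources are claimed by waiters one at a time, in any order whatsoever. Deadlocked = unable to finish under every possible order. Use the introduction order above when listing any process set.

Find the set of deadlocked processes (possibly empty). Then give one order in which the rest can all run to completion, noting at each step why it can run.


Deadlocked set: P6, P0, P1 and P4.
Key observation: the loop P6 -> P1 -> P6 blocks itself forever; P0 and P4 wait into the deadlock from upstream.
One completion order for the rest: P3, P5, P7, P8.
Walking it through:
  P3: no waits; runs immediately, freeing L5 and L7
  P5: no waits; runs immediately, freeing L16
  P7 waits on L16 — all released -> runs and releases L17
  P8: no waits; runs immediately, freeing L18 and L14


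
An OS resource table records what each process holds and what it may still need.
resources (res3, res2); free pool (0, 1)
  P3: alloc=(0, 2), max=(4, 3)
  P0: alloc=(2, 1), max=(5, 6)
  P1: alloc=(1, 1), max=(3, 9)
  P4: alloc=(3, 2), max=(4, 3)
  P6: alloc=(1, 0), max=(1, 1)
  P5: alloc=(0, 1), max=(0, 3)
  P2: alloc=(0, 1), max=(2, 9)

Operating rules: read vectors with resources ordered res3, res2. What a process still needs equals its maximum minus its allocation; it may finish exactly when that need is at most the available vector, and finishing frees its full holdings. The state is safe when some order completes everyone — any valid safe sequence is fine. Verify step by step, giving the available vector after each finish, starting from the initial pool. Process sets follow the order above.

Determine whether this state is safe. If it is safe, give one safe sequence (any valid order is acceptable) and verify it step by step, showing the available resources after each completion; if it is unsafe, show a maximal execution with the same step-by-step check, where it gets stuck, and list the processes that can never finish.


The state is UNSAFE.
Key observation: once P6, P4, P3, P0, P5 finish, the pool peaks at (6, 7) — and every remaining process still needs more res2 than that.
Going as far as possible: P6, P4, P3, P0, P5; after that, nothing fits. Check, step by step:
  pool = (0, 1)
  run P6 (needs (0, 1), free (0, 1)); after release of (1, 0) the pool is (1, 1)
  run P4 (needs (1, 1), free (1, 1)); after release of (3, 2) the pool is (4, 3)
  run P3 (needs (4, 1), free (4, 3)); after release of (0, 2) the pool is (4, 5)
  run P0 (needs (3, 5), free (4, 5)); after release of (2, 1) the pool is (6, 6)
  run P5 (needs (0, 2), free (6, 6)); after release of (0, 1) the pool is (6, 7)
  P1 still needs (2, 8) but only (6, 7) is free — short on res2
  P2 still needs (2, 8) but only (6, 7) is free — short on res2
Permanently blocked: P1 and P2.


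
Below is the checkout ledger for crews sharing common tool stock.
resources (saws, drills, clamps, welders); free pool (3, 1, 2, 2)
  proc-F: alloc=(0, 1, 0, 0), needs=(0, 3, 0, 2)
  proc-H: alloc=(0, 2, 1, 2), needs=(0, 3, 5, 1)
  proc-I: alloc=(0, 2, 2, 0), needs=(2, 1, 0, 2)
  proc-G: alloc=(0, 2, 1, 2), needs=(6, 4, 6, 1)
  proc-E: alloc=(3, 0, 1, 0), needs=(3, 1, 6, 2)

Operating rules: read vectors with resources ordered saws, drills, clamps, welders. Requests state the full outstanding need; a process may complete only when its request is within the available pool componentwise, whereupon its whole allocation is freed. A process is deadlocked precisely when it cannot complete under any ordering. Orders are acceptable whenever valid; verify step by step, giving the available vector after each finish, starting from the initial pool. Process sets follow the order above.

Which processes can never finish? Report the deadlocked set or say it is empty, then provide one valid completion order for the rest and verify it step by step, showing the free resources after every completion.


The deadlocked set is proc-H, proc-G and proc-E.
Key observation: proc-I, proc-F can finish, but then (3, 4, 4, 2) is all there is, and the blocked group's clamps demands exceed it.
One completion order for the rest: proc-I, proc-F. Check, step by step:
  pool = (3, 1, 2, 2)
  proc-I: need (2, 1, 0, 2) fits (3, 1, 2, 2); releases (0, 2, 2, 0), pool now (3, 3, 4, 2)
  proc-F: need (0, 3, 0, 2) fits (3, 3, 4, 2); releases (0, 1, 0, 0), pool now (3, 4, 4, 2)
The stuck group stays short no matter what:
  proc-H still needs (0, 3, 5, 1) but only (3, 4, 4, 2) is free — short on clamps
  proc-G still needs (6, 4, 6, 1) but only (3, 4, 4, 2) is free — short on saws and clamps
  proc-E still needs (3, 1, 6, 2) but only (3, 4, 4, 2) is free — short on clamps


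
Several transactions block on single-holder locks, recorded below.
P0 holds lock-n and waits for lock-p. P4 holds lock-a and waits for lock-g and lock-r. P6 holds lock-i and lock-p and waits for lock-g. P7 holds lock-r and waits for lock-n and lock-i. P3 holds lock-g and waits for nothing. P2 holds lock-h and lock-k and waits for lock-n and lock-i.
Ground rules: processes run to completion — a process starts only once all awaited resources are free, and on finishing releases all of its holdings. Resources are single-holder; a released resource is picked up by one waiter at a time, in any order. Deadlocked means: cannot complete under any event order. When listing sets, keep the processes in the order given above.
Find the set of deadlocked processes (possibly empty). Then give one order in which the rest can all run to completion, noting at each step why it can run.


The deadlocked set is empty.
Key observation: the waits form no ring: some process can always run, and its releases unblock the others one by one.
The rest can finish in the order P3, P6, P0, P7, P2, P4.
Walking it through:
  P3: no waits; runs immediately, freeing lock-g
  run P6 (all its waits — lock-g — are resolved); releases lock-i and lock-p
  run P0 (all its waits — lock-p — are resolved); releases lock-n
  run P7 (all its waits — lock-n and lock-i — are resolved); releases lock-r
  run P2 (all its waits — lock-n and lock-i — are resolved); releases lock-h and lock-k
  run P4 (all its waits — lock-g and lock-r — are resolved); releases lock-a
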